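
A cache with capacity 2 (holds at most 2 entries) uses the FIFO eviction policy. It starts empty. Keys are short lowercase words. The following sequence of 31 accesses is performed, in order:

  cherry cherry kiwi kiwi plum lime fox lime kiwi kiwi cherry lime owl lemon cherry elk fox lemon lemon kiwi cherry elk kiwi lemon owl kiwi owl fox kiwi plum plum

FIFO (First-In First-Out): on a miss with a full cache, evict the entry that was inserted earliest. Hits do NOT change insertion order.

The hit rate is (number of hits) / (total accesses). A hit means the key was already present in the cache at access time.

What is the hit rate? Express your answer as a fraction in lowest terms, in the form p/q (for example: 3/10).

Answer: 8/31

Derivation:
FIFO simulation (capacity=2):
  1. access cherry: MISS. Cache (old->new): [cherry]
  2. access cherry: HIT. Cache (old->new): [cherry]
  3. access kiwi: MISS. Cache (old->new): [cherry kiwi]
  4. access kiwi: HIT. Cache (old->new): [cherry kiwi]
  5. access plum: MISS, evict cherry. Cache (old->new): [kiwi plum]
  6. access lime: MISS, evict kiwi. Cache (old->new): [plum lime]
  7. access fox: MISS, evict plum. Cache (old->new): [lime fox]
  8. access lime: HIT. Cache (old->new): [lime fox]
  9. access kiwi: MISS, evict lime. Cache (old->new): [fox kiwi]
  10. access kiwi: HIT. Cache (old->new): [fox kiwi]
  11. access cherry: MISS, evict fox. Cache (old->new): [kiwi cherry]
  12. access lime: MISS, evict kiwi. Cache (old->new): [cherry lime]
  13. access owl: MISS, evict cherry. Cache (old->new): [lime owl]
  14. access lemon: MISS, evict lime. Cache (old->new): [owl lemon]
  15. access cherry: MISS, evict owl. Cache (old->new): [lemon cherry]
  16. access elk: MISS, evict lemon. Cache (old->new): [cherry elk]
  17. access fox: MISS, evict cherry. Cache (old->new): [elk fox]
  18. access lemon: MISS, evict elk. Cache (old->new): [fox lemon]
  19. access lemon: HIT. Cache (old->new): [fox lemon]
  20. access kiwi: MISS, evict fox. Cache (old->new): [lemon kiwi]
  21. access cherry: MISS, evict lemon. Cache (old->new): [kiwi cherry]
  22. access elk: MISS, evict kiwi. Cache (old->new): [cherry elk]
  23. access kiwi: MISS, evict cherry. Cache (old->new): [elk kiwi]
  24. access lemon: MISS, evict elk. Cache (old->new): [kiwi lemon]
  25. access owl: MISS, evict kiwi. Cache (old->new): [lemon owl]
  26. access kiwi: MISS, evict lemon. Cache (old->new): [owl kiwi]
  27. access owl: HIT. Cache (old->new): [owl kiwi]
  28. access fox: MISS, evict owl. Cache (old->new): [kiwi fox]
  29. access kiwi: HIT. Cache (old->new): [kiwi fox]
  30. access plum: MISS, evict kiwi. Cache (old->new): [fox plum]
  31. access plum: HIT. Cache (old->new): [fox plum]
Total: 8 hits, 23 misses, 21 evictions

Hit rate = 8/31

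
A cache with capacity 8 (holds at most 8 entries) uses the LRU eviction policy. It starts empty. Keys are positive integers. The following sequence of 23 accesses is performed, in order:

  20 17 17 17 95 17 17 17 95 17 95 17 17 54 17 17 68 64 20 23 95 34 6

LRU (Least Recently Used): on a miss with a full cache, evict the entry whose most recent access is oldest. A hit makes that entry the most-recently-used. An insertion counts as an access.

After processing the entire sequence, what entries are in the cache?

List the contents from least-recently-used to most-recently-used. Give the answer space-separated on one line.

LRU simulation (capacity=8):
  1. access 20: MISS. Cache (LRU->MRU): [20]
  2. access 17: MISS. Cache (LRU->MRU): [20 17]
  3. access 17: HIT. Cache (LRU->MRU): [20 17]
  4. access 17: HIT. Cache (LRU->MRU): [20 17]
  5. access 95: MISS. Cache (LRU->MRU): [20 17 95]
  6. access 17: HIT. Cache (LRU->MRU): [20 95 17]
  7. access 17: HIT. Cache (LRU->MRU): [20 95 17]
  8. access 17: HIT. Cache (LRU->MRU): [20 95 17]
  9. access 95: HIT. Cache (LRU->MRU): [20 17 95]
  10. access 17: HIT. Cache (LRU->MRU): [20 95 17]
  11. access 95: HIT. Cache (LRU->MRU): [20 17 95]
  12. access 17: HIT. Cache (LRU->MRU): [20 95 17]
  13. access 17: HIT. Cache (LRU->MRU): [20 95 17]
  14. access 54: MISS. Cache (LRU->MRU): [20 95 17 54]
  15. access 17: HIT. Cache (LRU->MRU): [20 95 54 17]
  16. access 17: HIT. Cache (LRU->MRU): [20 95 54 17]
  17. access 68: MISS. Cache (LRU->MRU): [20 95 54 17 68]
  18. access 64: MISS. Cache (LRU->MRU): [20 95 54 17 68 64]
  19. access 20: HIT. Cache (LRU->MRU): [95 54 17 68 64 20]
  20. access 23: MISS. Cache (LRU->MRU): [95 54 17 68 64 20 23]
  21. access 95: HIT. Cache (LRU->MRU): [54 17 68 64 20 23 95]
  22. access 34: MISS. Cache (LRU->MRU): [54 17 68 64 20 23 95 34]
  23. access 6: MISS, evict 54. Cache (LRU->MRU): [17 68 64 20 23 95 34 6]
Total: 14 hits, 9 misses, 1 evictions

Answer: 17 68 64 20 23 95 34 6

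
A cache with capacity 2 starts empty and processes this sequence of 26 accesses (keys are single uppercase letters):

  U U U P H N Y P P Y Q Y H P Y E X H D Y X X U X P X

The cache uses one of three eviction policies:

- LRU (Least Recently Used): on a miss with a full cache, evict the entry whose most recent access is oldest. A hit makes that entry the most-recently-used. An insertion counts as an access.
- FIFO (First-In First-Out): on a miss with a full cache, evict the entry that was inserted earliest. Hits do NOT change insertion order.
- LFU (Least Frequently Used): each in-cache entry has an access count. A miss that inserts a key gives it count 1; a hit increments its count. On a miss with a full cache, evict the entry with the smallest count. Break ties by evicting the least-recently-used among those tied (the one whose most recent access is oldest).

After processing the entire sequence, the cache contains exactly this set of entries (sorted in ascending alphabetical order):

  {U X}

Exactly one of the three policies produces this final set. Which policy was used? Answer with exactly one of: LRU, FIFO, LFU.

Answer: LFU

Derivation:
Simulating under each policy and comparing final sets:
  LRU: final set = {P X} -> differs
  FIFO: final set = {P X} -> differs
  LFU: final set = {U X} -> MATCHES target
Only LFU produces the target set.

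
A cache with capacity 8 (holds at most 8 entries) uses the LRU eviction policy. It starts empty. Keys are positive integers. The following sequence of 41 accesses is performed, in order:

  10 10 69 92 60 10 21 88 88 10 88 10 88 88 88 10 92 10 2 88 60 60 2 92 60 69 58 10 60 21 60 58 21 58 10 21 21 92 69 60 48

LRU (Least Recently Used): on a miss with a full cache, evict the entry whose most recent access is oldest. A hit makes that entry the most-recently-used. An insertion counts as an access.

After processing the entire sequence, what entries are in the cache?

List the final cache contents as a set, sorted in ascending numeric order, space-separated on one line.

LRU simulation (capacity=8):
  1. access 10: MISS. Cache (LRU->MRU): [10]
  2. access 10: HIT. Cache (LRU->MRU): [10]
  3. access 69: MISS. Cache (LRU->MRU): [10 69]
  4. access 92: MISS. Cache (LRU->MRU): [10 69 92]
  5. access 60: MISS. Cache (LRU->MRU): [10 69 92 60]
  6. access 10: HIT. Cache (LRU->MRU): [69 92 60 10]
  7. access 21: MISS. Cache (LRU->MRU): [69 92 60 10 21]
  8. access 88: MISS. Cache (LRU->MRU): [69 92 60 10 21 88]
  9. access 88: HIT. Cache (LRU->MRU): [69 92 60 10 21 88]
  10. access 10: HIT. Cache (LRU->MRU): [69 92 60 21 88 10]
  11. access 88: HIT. Cache (LRU->MRU): [69 92 60 21 10 88]
  12. access 10: HIT. Cache (LRU->MRU): [69 92 60 21 88 10]
  13. access 88: HIT. Cache (LRU->MRU): [69 92 60 21 10 88]
  14. access 88: HIT. Cache (LRU->MRU): [69 92 60 21 10 88]
  15. access 88: HIT. Cache (LRU->MRU): [69 92 60 21 10 88]
  16. access 10: HIT. Cache (LRU->MRU): [69 92 60 21 88 10]
  17. access 92: HIT. Cache (LRU->MRU): [69 60 21 88 10 92]
  18. access 10: HIT. Cache (LRU->MRU): [69 60 21 88 92 10]
  19. access 2: MISS. Cache (LRU->MRU): [69 60 21 88 92 10 2]
  20. access 88: HIT. Cache (LRU->MRU): [69 60 21 92 10 2 88]
  21. access 60: HIT. Cache (LRU->MRU): [69 21 92 10 2 88 60]
  22. access 60: HIT. Cache (LRU->MRU): [69 21 92 10 2 88 60]
  23. access 2: HIT. Cache (LRU->MRU): [69 21 92 10 88 60 2]
  24. access 92: HIT. Cache (LRU->MRU): [69 21 10 88 60 2 92]
  25. access 60: HIT. Cache (LRU->MRU): [69 21 10 88 2 92 60]
  26. access 69: HIT. Cache (LRU->MRU): [21 10 88 2 92 60 69]
  27. access 58: MISS. Cache (LRU->MRU): [21 10 88 2 92 60 69 58]
  28. access 10: HIT. Cache (LRU->MRU): [21 88 2 92 60 69 58 10]
  29. access 60: HIT. Cache (LRU->MRU): [21 88 2 92 69 58 10 60]
  30. access 21: HIT. Cache (LRU->MRU): [88 2 92 69 58 10 60 21]
  31. access 60: HIT. Cache (LRU->MRU): [88 2 92 69 58 10 21 60]
  32. access 58: HIT. Cache (LRU->MRU): [88 2 92 69 10 21 60 58]
  33. access 21: HIT. Cache (LRU->MRU): [88 2 92 69 10 60 58 21]
  34. access 58: HIT. Cache (LRU->MRU): [88 2 92 69 10 60 21 58]
  35. access 10: HIT. Cache (LRU->MRU): [88 2 92 69 60 21 58 10]
  36. access 21: HIT. Cache (LRU->MRU): [88 2 92 69 60 58 10 21]
  37. access 21: HIT. Cache (LRU->MRU): [88 2 92 69 60 58 10 21]
  38. access 92: HIT. Cache (LRU->MRU): [88 2 69 60 58 10 21 92]
  39. access 69: HIT. Cache (LRU->MRU): [88 2 60 58 10 21 92 69]
  40. access 60: HIT. Cache (LRU->MRU): [88 2 58 10 21 92 69 60]
  41. access 48: MISS, evict 88. Cache (LRU->MRU): [2 58 10 21 92 69 60 48]
Total: 32 hits, 9 misses, 1 evictions

Answer: 2 10 21 48 58 60 69 92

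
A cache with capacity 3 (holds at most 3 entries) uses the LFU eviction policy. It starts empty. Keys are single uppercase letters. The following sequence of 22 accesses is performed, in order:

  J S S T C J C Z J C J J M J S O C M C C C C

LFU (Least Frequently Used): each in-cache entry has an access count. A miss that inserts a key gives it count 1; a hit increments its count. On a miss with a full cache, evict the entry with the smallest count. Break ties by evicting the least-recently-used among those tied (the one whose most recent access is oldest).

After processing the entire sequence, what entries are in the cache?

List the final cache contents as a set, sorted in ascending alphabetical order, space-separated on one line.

LFU simulation (capacity=3):
  1. access J: MISS. Cache: [J(c=1)]
  2. access S: MISS. Cache: [J(c=1) S(c=1)]
  3. access S: HIT, count now 2. Cache: [J(c=1) S(c=2)]
  4. access T: MISS. Cache: [J(c=1) T(c=1) S(c=2)]
  5. access C: MISS, evict J(c=1). Cache: [T(c=1) C(c=1) S(c=2)]
  6. access J: MISS, evict T(c=1). Cache: [C(c=1) J(c=1) S(c=2)]
  7. access C: HIT, count now 2. Cache: [J(c=1) S(c=2) C(c=2)]
  8. access Z: MISS, evict J(c=1). Cache: [Z(c=1) S(c=2) C(c=2)]
  9. access J: MISS, evict Z(c=1). Cache: [J(c=1) S(c=2) C(c=2)]
  10. access C: HIT, count now 3. Cache: [J(c=1) S(c=2) C(c=3)]
  11. access J: HIT, count now 2. Cache: [S(c=2) J(c=2) C(c=3)]
  12. access J: HIT, count now 3. Cache: [S(c=2) C(c=3) J(c=3)]
  13. access M: MISS, evict S(c=2). Cache: [M(c=1) C(c=3) J(c=3)]
  14. access J: HIT, count now 4. Cache: [M(c=1) C(c=3) J(c=4)]
  15. access S: MISS, evict M(c=1). Cache: [S(c=1) C(c=3) J(c=4)]
  16. access O: MISS, evict S(c=1). Cache: [O(c=1) C(c=3) J(c=4)]
  17. access C: HIT, count now 4. Cache: [O(c=1) J(c=4) C(c=4)]
  18. access M: MISS, evict O(c=1). Cache: [M(c=1) J(c=4) C(c=4)]
  19. access C: HIT, count now 5. Cache: [M(c=1) J(c=4) C(c=5)]
  20. access C: HIT, count now 6. Cache: [M(c=1) J(c=4) C(c=6)]
  21. access C: HIT, count now 7. Cache: [M(c=1) J(c=4) C(c=7)]
  22. access C: HIT, count now 8. Cache: [M(c=1) J(c=4) C(c=8)]
Total: 11 hits, 11 misses, 8 evictions

Answer: C J M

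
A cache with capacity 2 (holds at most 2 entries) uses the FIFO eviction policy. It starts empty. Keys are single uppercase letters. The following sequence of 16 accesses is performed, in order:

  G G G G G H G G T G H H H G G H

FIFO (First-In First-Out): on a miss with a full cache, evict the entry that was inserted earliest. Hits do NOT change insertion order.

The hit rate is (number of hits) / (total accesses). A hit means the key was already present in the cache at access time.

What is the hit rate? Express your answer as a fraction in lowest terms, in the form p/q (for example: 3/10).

FIFO simulation (capacity=2):
  1. access G: MISS. Cache (old->new): [G]
  2. access G: HIT. Cache (old->new): [G]
  3. access G: HIT. Cache (old->new): [G]
  4. access G: HIT. Cache (old->new): [G]
  5. access G: HIT. Cache (old->new): [G]
  6. access H: MISS. Cache (old->new): [G H]
  7. access G: HIT. Cache (old->new): [G H]
  8. access G: HIT. Cache (old->new): [G H]
  9. access T: MISS, evict G. Cache (old->new): [H T]
  10. access G: MISS, evict H. Cache (old->new): [T G]
  11. access H: MISS, evict T. Cache (old->new): [G H]
  12. access H: HIT. Cache (old->new): [G H]
  13. access H: HIT. Cache (old->new): [G H]
  14. access G: HIT. Cache (old->new): [G H]
  15. access G: HIT. Cache (old->new): [G H]
  16. access H: HIT. Cache (old->new): [G H]
Total: 11 hits, 5 misses, 3 evictions

Hit rate = 11/16

Answer: 11/16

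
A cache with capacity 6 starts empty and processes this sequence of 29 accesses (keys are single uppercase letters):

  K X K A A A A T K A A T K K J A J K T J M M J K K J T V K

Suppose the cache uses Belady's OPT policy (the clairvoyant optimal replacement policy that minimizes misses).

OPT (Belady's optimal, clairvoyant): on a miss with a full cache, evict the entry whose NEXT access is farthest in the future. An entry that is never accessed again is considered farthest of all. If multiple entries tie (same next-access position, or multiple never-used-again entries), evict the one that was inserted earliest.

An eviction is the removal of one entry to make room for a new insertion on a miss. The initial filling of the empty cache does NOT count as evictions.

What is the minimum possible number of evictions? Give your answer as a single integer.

Answer: 1

Derivation:
OPT (Belady) simulation (capacity=6):
  1. access K: MISS. Cache: [K]
  2. access X: MISS. Cache: [K X]
  3. access K: HIT. Next use of K: step 9. Cache: [K X]
  4. access A: MISS. Cache: [K X A]
  5. access A: HIT. Next use of A: step 6. Cache: [K X A]
  6. access A: HIT. Next use of A: step 7. Cache: [K X A]
  7. access A: HIT. Next use of A: step 10. Cache: [K X A]
  8. access T: MISS. Cache: [K X A T]
  9. access K: HIT. Next use of K: step 13. Cache: [K X A T]
  10. access A: HIT. Next use of A: step 11. Cache: [K X A T]
  11. access A: HIT. Next use of A: step 16. Cache: [K X A T]
  12. access T: HIT. Next use of T: step 19. Cache: [K X A T]
  13. access K: HIT. Next use of K: step 14. Cache: [K X A T]
  14. access K: HIT. Next use of K: step 18. Cache: [K X A T]
  15. access J: MISS. Cache: [K X A T J]
  16. access A: HIT. Next use of A: never. Cache: [K X A T J]
  17. access J: HIT. Next use of J: step 20. Cache: [K X A T J]
  18. access K: HIT. Next use of K: step 24. Cache: [K X A T J]
  19. access T: HIT. Next use of T: step 27. Cache: [K X A T J]
  20. access J: HIT. Next use of J: step 23. Cache: [K X A T J]
  21. access M: MISS. Cache: [K X A T J M]
  22. access M: HIT. Next use of M: never. Cache: [K X A T J M]
  23. access J: HIT. Next use of J: step 26. Cache: [K X A T J M]
  24. access K: HIT. Next use of K: step 25. Cache: [K X A T J M]
  25. access K: HIT. Next use of K: step 29. Cache: [K X A T J M]
  26. access J: HIT. Next use of J: never. Cache: [K X A T J M]
  27. access T: HIT. Next use of T: never. Cache: [K X A T J M]
  28. access V: MISS, evict X (next use: never). Cache: [K A T J M V]
  29. access K: HIT. Next use of K: never. Cache: [K A T J M V]
Total: 22 hits, 7 misses, 1 evictions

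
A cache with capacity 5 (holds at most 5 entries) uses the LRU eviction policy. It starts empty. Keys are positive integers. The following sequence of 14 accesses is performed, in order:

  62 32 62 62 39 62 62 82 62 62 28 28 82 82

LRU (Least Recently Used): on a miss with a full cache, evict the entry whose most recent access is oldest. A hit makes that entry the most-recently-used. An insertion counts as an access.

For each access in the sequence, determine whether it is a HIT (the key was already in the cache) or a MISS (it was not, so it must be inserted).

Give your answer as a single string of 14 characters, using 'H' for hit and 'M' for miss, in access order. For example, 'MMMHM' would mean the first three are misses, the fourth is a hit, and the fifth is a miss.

Answer: MMHHMHHMHHMHHH

Derivation:
LRU simulation (capacity=5):
  1. access 62: MISS. Cache (LRU->MRU): [62]
  2. access 32: MISS. Cache (LRU->MRU): [62 32]
  3. access 62: HIT. Cache (LRU->MRU): [32 62]
  4. access 62: HIT. Cache (LRU->MRU): [32 62]
  5. access 39: MISS. Cache (LRU->MRU): [32 62 39]
  6. access 62: HIT. Cache (LRU->MRU): [32 39 62]
  7. access 62: HIT. Cache (LRU->MRU): [32 39 62]
  8. access 82: MISS. Cache (LRU->MRU): [32 39 62 82]
  9. access 62: HIT. Cache (LRU->MRU): [32 39 82 62]
  10. access 62: HIT. Cache (LRU->MRU): [32 39 82 62]
  11. access 28: MISS. Cache (LRU->MRU): [32 39 82 62 28]
  12. access 28: HIT. Cache (LRU->MRU): [32 39 82 62 28]
  13. access 82: HIT. Cache (LRU->MRU): [32 39 62 28 82]
  14. access 82: HIT. Cache (LRU->MRU): [32 39 62 28 82]
Total: 9 hits, 5 misses, 0 evictions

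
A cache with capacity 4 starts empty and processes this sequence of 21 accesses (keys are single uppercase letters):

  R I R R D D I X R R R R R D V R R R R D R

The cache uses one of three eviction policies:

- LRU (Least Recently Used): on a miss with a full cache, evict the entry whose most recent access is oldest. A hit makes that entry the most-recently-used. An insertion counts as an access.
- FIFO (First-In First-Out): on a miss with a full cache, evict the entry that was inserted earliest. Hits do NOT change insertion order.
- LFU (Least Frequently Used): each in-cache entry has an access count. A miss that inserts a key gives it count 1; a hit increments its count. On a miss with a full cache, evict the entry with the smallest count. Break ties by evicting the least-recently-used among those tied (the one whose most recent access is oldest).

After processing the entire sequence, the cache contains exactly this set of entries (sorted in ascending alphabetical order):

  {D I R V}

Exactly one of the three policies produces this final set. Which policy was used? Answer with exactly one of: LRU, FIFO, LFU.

Answer: LFU

Derivation:
Simulating under each policy and comparing final sets:
  LRU: final set = {D R V X} -> differs
  FIFO: final set = {D R V X} -> differs
  LFU: final set = {D I R V} -> MATCHES target
Only LFU produces the target set.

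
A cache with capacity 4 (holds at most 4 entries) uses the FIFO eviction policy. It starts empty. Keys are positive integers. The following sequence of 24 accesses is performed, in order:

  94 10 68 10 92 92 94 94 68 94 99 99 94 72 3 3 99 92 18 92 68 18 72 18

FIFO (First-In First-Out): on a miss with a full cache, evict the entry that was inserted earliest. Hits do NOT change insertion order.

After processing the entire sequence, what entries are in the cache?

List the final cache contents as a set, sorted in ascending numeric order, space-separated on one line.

Answer: 18 68 72 92

Derivation:
FIFO simulation (capacity=4):
  1. access 94: MISS. Cache (old->new): [94]
  2. access 10: MISS. Cache (old->new): [94 10]
  3. access 68: MISS. Cache (old->new): [94 10 68]
  4. access 10: HIT. Cache (old->new): [94 10 68]
  5. access 92: MISS. Cache (old->new): [94 10 68 92]
  6. access 92: HIT. Cache (old->new): [94 10 68 92]
  7. access 94: HIT. Cache (old->new): [94 10 68 92]
  8. access 94: HIT. Cache (old->new): [94 10 68 92]
  9. access 68: HIT. Cache (old->new): [94 10 68 92]
  10. access 94: HIT. Cache (old->new): [94 10 68 92]
  11. access 99: MISS, evict 94. Cache (old->new): [10 68 92 99]
  12. access 99: HIT. Cache (old->new): [10 68 92 99]
  13. access 94: MISS, evict 10. Cache (old->new): [68 92 99 94]
  14. access 72: MISS, evict 68. Cache (old->new): [92 99 94 72]
  15. access 3: MISS, evict 92. Cache (old->new): [99 94 72 3]
  16. access 3: HIT. Cache (old->new): [99 94 72 3]
  17. access 99: HIT. Cache (old->new): [99 94 72 3]
  18. access 92: MISS, evict 99. Cache (old->new): [94 72 3 92]
  19. access 18: MISS, evict 94. Cache (old->new): [72 3 92 18]
  20. access 92: HIT. Cache (old->new): [72 3 92 18]
  21. access 68: MISS, evict 72. Cache (old->new): [3 92 18 68]
  22. access 18: HIT. Cache (old->new): [3 92 18 68]
  23. access 72: MISS, evict 3. Cache (old->new): [92 18 68 72]
  24. access 18: HIT. Cache (old->new): [92 18 68 72]
Total: 12 hits, 12 misses, 8 evictions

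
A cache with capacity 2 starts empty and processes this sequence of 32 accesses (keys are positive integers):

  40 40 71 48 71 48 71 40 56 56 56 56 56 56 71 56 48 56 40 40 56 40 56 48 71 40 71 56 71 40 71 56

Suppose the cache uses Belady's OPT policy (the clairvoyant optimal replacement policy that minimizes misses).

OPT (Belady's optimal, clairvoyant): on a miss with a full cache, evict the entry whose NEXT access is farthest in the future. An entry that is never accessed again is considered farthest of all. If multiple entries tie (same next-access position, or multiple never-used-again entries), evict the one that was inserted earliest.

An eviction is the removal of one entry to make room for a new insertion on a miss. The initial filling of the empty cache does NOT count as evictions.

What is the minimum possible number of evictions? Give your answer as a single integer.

Answer: 10

Derivation:
OPT (Belady) simulation (capacity=2):
  1. access 40: MISS. Cache: [40]
  2. access 40: HIT. Next use of 40: step 8. Cache: [40]
  3. access 71: MISS. Cache: [40 71]
  4. access 48: MISS, evict 40 (next use: step 8). Cache: [71 48]
  5. access 71: HIT. Next use of 71: step 7. Cache: [71 48]
  6. access 48: HIT. Next use of 48: step 17. Cache: [71 48]
  7. access 71: HIT. Next use of 71: step 15. Cache: [71 48]
  8. access 40: MISS, evict 48 (next use: step 17). Cache: [71 40]
  9. access 56: MISS, evict 40 (next use: step 19). Cache: [71 56]
  10. access 56: HIT. Next use of 56: step 11. Cache: [71 56]
  11. access 56: HIT. Next use of 56: step 12. Cache: [71 56]
  12. access 56: HIT. Next use of 56: step 13. Cache: [71 56]
  13. access 56: HIT. Next use of 56: step 14. Cache: [71 56]
  14. access 56: HIT. Next use of 56: step 16. Cache: [71 56]
  15. access 71: HIT. Next use of 71: step 25. Cache: [71 56]
  16. access 56: HIT. Next use of 56: step 18. Cache: [71 56]
  17. access 48: MISS, evict 71 (next use: step 25). Cache: [56 48]
  18. access 56: HIT. Next use of 56: step 21. Cache: [56 48]
  19. access 40: MISS, evict 48 (next use: step 24). Cache: [56 40]
  20. access 40: HIT. Next use of 40: step 22. Cache: [56 40]
  21. access 56: HIT. Next use of 56: step 23. Cache: [56 40]
  22. access 40: HIT. Next use of 40: step 26. Cache: [56 40]
  23. access 56: HIT. Next use of 56: step 28. Cache: [56 40]
  24. access 48: MISS, evict 56 (next use: step 28). Cache: [40 48]
  25. access 71: MISS, evict 48 (next use: never). Cache: [40 71]
  26. access 40: HIT. Next use of 40: step 30. Cache: [40 71]
  27. access 71: HIT. Next use of 71: step 29. Cache: [40 71]
  28. access 56: MISS, evict 40 (next use: step 30). Cache: [71 56]
  29. access 71: HIT. Next use of 71: step 31. Cache: [71 56]
  30. access 40: MISS, evict 56 (next use: step 32). Cache: [71 40]
  31. access 71: HIT. Next use of 71: never. Cache: [71 40]
  32. access 56: MISS, evict 71 (next use: never). Cache: [40 56]
Total: 20 hits, 12 misses, 10 evictions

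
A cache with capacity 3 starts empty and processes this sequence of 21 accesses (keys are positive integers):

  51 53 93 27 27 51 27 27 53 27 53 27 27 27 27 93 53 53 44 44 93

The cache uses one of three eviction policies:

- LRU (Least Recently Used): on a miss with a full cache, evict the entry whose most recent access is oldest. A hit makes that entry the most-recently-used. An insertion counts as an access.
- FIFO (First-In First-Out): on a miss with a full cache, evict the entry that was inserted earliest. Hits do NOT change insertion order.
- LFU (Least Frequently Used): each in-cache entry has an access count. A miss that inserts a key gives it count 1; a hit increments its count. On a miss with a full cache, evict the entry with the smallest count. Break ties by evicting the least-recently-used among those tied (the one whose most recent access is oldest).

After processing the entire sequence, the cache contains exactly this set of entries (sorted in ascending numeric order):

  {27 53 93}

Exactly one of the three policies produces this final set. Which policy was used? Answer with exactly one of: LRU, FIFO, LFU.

Answer: LFU

Derivation:
Simulating under each policy and comparing final sets:
  LRU: final set = {44 53 93} -> differs
  FIFO: final set = {44 53 93} -> differs
  LFU: final set = {27 53 93} -> MATCHES target
Only LFU produces the target set.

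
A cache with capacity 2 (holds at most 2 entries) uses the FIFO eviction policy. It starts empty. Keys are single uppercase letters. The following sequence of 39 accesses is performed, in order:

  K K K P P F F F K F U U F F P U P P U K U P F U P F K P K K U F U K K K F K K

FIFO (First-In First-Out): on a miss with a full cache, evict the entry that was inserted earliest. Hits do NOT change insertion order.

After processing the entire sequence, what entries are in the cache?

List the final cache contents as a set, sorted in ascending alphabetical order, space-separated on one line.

FIFO simulation (capacity=2):
  1. access K: MISS. Cache (old->new): [K]
  2. access K: HIT. Cache (old->new): [K]
  3. access K: HIT. Cache (old->new): [K]
  4. access P: MISS. Cache (old->new): [K P]
  5. access P: HIT. Cache (old->new): [K P]
  6. access F: MISS, evict K. Cache (old->new): [P F]
  7. access F: HIT. Cache (old->new): [P F]
  8. access F: HIT. Cache (old->new): [P F]
  9. access K: MISS, evict P. Cache (old->new): [F K]
  10. access F: HIT. Cache (old->new): [F K]
  11. access U: MISS, evict F. Cache (old->new): [K U]
  12. access U: HIT. Cache (old->new): [K U]
  13. access F: MISS, evict K. Cache (old->new): [U F]
  14. access F: HIT. Cache (old->new): [U F]
  15. access P: MISS, evict U. Cache (old->new): [F P]
  16. access U: MISS, evict F. Cache (old->new): [P U]
  17. access P: HIT. Cache (old->new): [P U]
  18. access P: HIT. Cache (old->new): [P U]
  19. access U: HIT. Cache (old->new): [P U]
  20. access K: MISS, evict P. Cache (old->new): [U K]
  21. access U: HIT. Cache (old->new): [U K]
  22. access P: MISS, evict U. Cache (old->new): [K P]
  23. access F: MISS, evict K. Cache (old->new): [P F]
  24. access U: MISS, evict P. Cache (old->new): [F U]
  25. access P: MISS, evict F. Cache (old->new): [U P]
  26. access F: MISS, evict U. Cache (old->new): [P F]
  27. access K: MISS, evict P. Cache (old->new): [F K]
  28. access P: MISS, evict F. Cache (old->new): [K P]
  29. access K: HIT. Cache (old->new): [K P]
  30. access K: HIT. Cache (old->new): [K P]
  31. access U: MISS, evict K. Cache (old->new): [P U]
  32. access F: MISS, evict P. Cache (old->new): [U F]
  33. access U: HIT. Cache (old->new): [U F]
  34. access K: MISS, evict U. Cache (old->new): [F K]
  35. access K: HIT. Cache (old->new): [F K]
  36. access K: HIT. Cache (old->new): [F K]
  37. access F: HIT. Cache (old->new): [F K]
  38. access K: HIT. Cache (old->new): [F K]
  39. access K: HIT. Cache (old->new): [F K]
Total: 20 hits, 19 misses, 17 evictions

Answer: F K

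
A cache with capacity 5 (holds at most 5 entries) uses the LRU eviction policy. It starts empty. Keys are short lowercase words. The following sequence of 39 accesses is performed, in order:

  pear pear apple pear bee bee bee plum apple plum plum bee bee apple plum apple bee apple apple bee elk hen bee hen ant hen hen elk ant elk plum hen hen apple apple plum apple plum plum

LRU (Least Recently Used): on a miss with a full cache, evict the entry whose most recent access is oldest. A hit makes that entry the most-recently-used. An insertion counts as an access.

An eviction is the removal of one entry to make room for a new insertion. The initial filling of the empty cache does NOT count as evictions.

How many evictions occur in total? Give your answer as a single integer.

Answer: 4

Derivation:
LRU simulation (capacity=5):
  1. access pear: MISS. Cache (LRU->MRU): [pear]
  2. access pear: HIT. Cache (LRU->MRU): [pear]
  3. access apple: MISS. Cache (LRU->MRU): [pear apple]
  4. access pear: HIT. Cache (LRU->MRU): [apple pear]
  5. access bee: MISS. Cache (LRU->MRU): [apple pear bee]
  6. access bee: HIT. Cache (LRU->MRU): [apple pear bee]
  7. access bee: HIT. Cache (LRU->MRU): [apple pear bee]
  8. access plum: MISS. Cache (LRU->MRU): [apple pear bee plum]
  9. access apple: HIT. Cache (LRU->MRU): [pear bee plum apple]
  10. access plum: HIT. Cache (LRU->MRU): [pear bee apple plum]
  11. access plum: HIT. Cache (LRU->MRU): [pear bee apple plum]
  12. access bee: HIT. Cache (LRU->MRU): [pear apple plum bee]
  13. access bee: HIT. Cache (LRU->MRU): [pear apple plum bee]
  14. access apple: HIT. Cache (LRU->MRU): [pear plum bee apple]
  15. access plum: HIT. Cache (LRU->MRU): [pear bee apple plum]
  16. access apple: HIT. Cache (LRU->MRU): [pear bee plum apple]
  17. access bee: HIT. Cache (LRU->MRU): [pear plum apple bee]
  18. access apple: HIT. Cache (LRU->MRU): [pear plum bee apple]
  19. access apple: HIT. Cache (LRU->MRU): [pear plum bee apple]
  20. access bee: HIT. Cache (LRU->MRU): [pear plum apple bee]
  21. access elk: MISS. Cache (LRU->MRU): [pear plum apple bee elk]
  22. access hen: MISS, evict pear. Cache (LRU->MRU): [plum apple bee elk hen]
  23. access bee: HIT. Cache (LRU->MRU): [plum apple elk hen bee]
  24. access hen: HIT. Cache (LRU->MRU): [plum apple elk bee hen]
  25. access ant: MISS, evict plum. Cache (LRU->MRU): [apple elk bee hen ant]
  26. access hen: HIT. Cache (LRU->MRU): [apple elk bee ant hen]
  27. access hen: HIT. Cache (LRU->MRU): [apple elk bee ant hen]
  28. access elk: HIT. Cache (LRU->MRU): [apple bee ant hen elk]
  29. access ant: HIT. Cache (LRU->MRU): [apple bee hen elk ant]
  30. access elk: HIT. Cache (LRU->MRU): [apple bee hen ant elk]
  31. access plum: MISS, evict apple. Cache (LRU->MRU): [bee hen ant elk plum]
  32. access hen: HIT. Cache (LRU->MRU): [bee ant elk plum hen]
  33. access hen: HIT. Cache (LRU->MRU): [bee ant elk plum hen]
  34. access apple: MISS, evict bee. Cache (LRU->MRU): [ant elk plum hen apple]
  35. access apple: HIT. Cache (LRU->MRU): [ant elk plum hen apple]
  36. access plum: HIT. Cache (LRU->MRU): [ant elk hen apple plum]
  37. access apple: HIT. Cache (LRU->MRU): [ant elk hen plum apple]
  38. access plum: HIT. Cache (LRU->MRU): [ant elk hen apple plum]
  39. access plum: HIT. Cache (LRU->MRU): [ant elk hen apple plum]
Total: 30 hits, 9 misses, 4 evictions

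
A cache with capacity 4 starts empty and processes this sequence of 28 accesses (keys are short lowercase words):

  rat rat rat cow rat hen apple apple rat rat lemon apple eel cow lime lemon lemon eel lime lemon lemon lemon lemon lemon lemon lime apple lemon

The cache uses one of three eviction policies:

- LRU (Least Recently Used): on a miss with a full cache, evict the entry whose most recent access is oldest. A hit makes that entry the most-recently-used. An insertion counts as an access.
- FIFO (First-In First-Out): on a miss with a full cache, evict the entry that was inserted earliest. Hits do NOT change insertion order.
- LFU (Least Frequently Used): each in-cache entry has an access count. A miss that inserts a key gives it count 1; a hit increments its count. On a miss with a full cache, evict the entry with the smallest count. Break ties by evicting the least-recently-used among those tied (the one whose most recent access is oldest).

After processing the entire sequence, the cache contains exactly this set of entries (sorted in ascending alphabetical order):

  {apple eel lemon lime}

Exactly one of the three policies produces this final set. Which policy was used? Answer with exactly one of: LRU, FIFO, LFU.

Simulating under each policy and comparing final sets:
  LRU: final set = {apple eel lemon lime} -> MATCHES target
  FIFO: final set = {apple cow lemon lime} -> differs
  LFU: final set = {apple lemon lime rat} -> differs
Only LRU produces the target set.

Answer: LRU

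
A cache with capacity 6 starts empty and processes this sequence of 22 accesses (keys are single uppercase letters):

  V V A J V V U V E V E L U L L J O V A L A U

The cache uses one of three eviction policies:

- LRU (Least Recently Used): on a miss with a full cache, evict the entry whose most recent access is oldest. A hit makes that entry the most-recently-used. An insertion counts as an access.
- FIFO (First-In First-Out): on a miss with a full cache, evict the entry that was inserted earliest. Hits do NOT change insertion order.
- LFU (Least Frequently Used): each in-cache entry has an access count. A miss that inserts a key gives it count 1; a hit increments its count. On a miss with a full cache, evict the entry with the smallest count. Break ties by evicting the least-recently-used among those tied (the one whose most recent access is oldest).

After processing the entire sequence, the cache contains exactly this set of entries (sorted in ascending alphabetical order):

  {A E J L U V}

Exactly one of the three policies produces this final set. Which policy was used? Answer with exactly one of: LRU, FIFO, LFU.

Answer: LFU

Derivation:
Simulating under each policy and comparing final sets:
  LRU: final set = {A J L O U V} -> differs
  FIFO: final set = {A E L O U V} -> differs
  LFU: final set = {A E J L U V} -> MATCHES target
Only LFU produces the target set.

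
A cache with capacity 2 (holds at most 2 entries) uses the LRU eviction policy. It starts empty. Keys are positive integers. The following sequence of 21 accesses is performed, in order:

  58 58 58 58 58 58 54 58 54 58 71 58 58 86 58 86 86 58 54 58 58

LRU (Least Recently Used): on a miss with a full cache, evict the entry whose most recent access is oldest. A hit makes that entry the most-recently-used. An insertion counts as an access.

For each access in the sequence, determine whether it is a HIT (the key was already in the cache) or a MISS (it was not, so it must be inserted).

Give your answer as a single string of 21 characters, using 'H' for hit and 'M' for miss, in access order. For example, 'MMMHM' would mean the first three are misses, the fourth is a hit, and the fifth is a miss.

Answer: MHHHHHMHHHMHHMHHHHMHH

Derivation:
LRU simulation (capacity=2):
  1. access 58: MISS. Cache (LRU->MRU): [58]
  2. access 58: HIT. Cache (LRU->MRU): [58]
  3. access 58: HIT. Cache (LRU->MRU): [58]
  4. access 58: HIT. Cache (LRU->MRU): [58]
  5. access 58: HIT. Cache (LRU->MRU): [58]
  6. access 58: HIT. Cache (LRU->MRU): [58]
  7. access 54: MISS. Cache (LRU->MRU): [58 54]
  8. access 58: HIT. Cache (LRU->MRU): [54 58]
  9. access 54: HIT. Cache (LRU->MRU): [58 54]
  10. access 58: HIT. Cache (LRU->MRU): [54 58]
  11. access 71: MISS, evict 54. Cache (LRU->MRU): [58 71]
  12. access 58: HIT. Cache (LRU->MRU): [71 58]
  13. access 58: HIT. Cache (LRU->MRU): [71 58]
  14. access 86: MISS, evict 71. Cache (LRU->MRU): [58 86]
  15. access 58: HIT. Cache (LRU->MRU): [86 58]
  16. access 86: HIT. Cache (LRU->MRU): [58 86]
  17. access 86: HIT. Cache (LRU->MRU): [58 86]
  18. access 58: HIT. Cache (LRU->MRU): [86 58]
  19. access 54: MISS, evict 86. Cache (LRU->MRU): [58 54]
  20. access 58: HIT. Cache (LRU->MRU): [54 58]
  21. access 58: HIT. Cache (LRU->MRU): [54 58]
Total: 16 hits, 5 misses, 3 evictions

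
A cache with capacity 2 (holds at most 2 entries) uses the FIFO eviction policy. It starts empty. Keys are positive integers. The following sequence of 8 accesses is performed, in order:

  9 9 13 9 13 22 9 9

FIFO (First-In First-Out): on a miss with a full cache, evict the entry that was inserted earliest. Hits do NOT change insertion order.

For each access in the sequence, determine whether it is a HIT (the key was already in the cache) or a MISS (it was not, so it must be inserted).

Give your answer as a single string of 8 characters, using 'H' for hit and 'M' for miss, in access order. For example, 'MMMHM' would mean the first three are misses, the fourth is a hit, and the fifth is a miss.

Answer: MHMHHMMH

Derivation:
FIFO simulation (capacity=2):
  1. access 9: MISS. Cache (old->new): [9]
  2. access 9: HIT. Cache (old->new): [9]
  3. access 13: MISS. Cache (old->new): [9 13]
  4. access 9: HIT. Cache (old->new): [9 13]
  5. access 13: HIT. Cache (old->new): [9 13]
  6. access 22: MISS, evict 9. Cache (old->new): [13 22]
  7. access 9: MISS, evict 13. Cache (old->new): [22 9]
  8. access 9: HIT. Cache (old->new): [22 9]
Total: 4 hits, 4 misses, 2 evictions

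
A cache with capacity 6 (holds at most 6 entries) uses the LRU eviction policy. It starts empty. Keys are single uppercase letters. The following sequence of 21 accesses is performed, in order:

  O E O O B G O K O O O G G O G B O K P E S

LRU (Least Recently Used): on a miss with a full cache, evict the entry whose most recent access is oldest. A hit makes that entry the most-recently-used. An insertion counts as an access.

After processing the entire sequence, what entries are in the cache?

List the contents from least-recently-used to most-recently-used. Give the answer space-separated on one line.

Answer: B O K P E S

Derivation:
LRU simulation (capacity=6):
  1. access O: MISS. Cache (LRU->MRU): [O]
  2. access E: MISS. Cache (LRU->MRU): [O E]
  3. access O: HIT. Cache (LRU->MRU): [E O]
  4. access O: HIT. Cache (LRU->MRU): [E O]
  5. access B: MISS. Cache (LRU->MRU): [E O B]
  6. access G: MISS. Cache (LRU->MRU): [E O B G]
  7. access O: HIT. Cache (LRU->MRU): [E B G O]
  8. access K: MISS. Cache (LRU->MRU): [E B G O K]
  9. access O: HIT. Cache (LRU->MRU): [E B G K O]
  10. access O: HIT. Cache (LRU->MRU): [E B G K O]
  11. access O: HIT. Cache (LRU->MRU): [E B G K O]
  12. access G: HIT. Cache (LRU->MRU): [E B K O G]
  13. access G: HIT. Cache (LRU->MRU): [E B K O G]
  14. access O: HIT. Cache (LRU->MRU): [E B K G O]
  15. access G: HIT. Cache (LRU->MRU): [E B K O G]
  16. access B: HIT. Cache (LRU->MRU): [E K O G B]
  17. access O: HIT. Cache (LRU->MRU): [E K G B O]
  18. access K: HIT. Cache (LRU->MRU): [E G B O K]
  19. access P: MISS. Cache (LRU->MRU): [E G B O K P]
  20. access E: HIT. Cache (LRU->MRU): [G B O K P E]
  21. access S: MISS, evict G. Cache (LRU->MRU): [B O K P E S]
Total: 14 hits, 7 misses, 1 evictions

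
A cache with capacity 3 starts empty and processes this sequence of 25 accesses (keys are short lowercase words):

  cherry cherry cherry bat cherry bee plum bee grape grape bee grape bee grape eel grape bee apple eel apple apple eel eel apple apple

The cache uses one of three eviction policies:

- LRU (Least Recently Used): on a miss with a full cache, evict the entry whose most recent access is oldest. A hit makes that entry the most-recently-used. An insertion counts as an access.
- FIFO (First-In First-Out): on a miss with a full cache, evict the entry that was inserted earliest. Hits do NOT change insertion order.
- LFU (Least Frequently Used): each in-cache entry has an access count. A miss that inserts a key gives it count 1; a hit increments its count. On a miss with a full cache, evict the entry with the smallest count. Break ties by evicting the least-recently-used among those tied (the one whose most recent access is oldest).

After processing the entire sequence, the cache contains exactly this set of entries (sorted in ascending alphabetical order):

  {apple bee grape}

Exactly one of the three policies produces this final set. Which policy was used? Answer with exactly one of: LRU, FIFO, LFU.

Simulating under each policy and comparing final sets:
  LRU: final set = {apple bee eel} -> differs
  FIFO: final set = {apple bee eel} -> differs
  LFU: final set = {apple bee grape} -> MATCHES target
Only LFU produces the target set.

Answer: LFU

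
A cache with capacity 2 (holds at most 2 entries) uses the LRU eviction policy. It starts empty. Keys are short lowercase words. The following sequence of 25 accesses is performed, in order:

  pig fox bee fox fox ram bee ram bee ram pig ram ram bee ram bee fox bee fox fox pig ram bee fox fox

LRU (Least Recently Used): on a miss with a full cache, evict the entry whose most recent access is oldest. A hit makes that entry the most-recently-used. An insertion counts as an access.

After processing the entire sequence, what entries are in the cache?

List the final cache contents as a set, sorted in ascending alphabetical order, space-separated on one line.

Answer: bee fox

Derivation:
LRU simulation (capacity=2):
  1. access pig: MISS. Cache (LRU->MRU): [pig]
  2. access fox: MISS. Cache (LRU->MRU): [pig fox]
  3. access bee: MISS, evict pig. Cache (LRU->MRU): [fox bee]
  4. access fox: HIT. Cache (LRU->MRU): [bee fox]
  5. access fox: HIT. Cache (LRU->MRU): [bee fox]
  6. access ram: MISS, evict bee. Cache (LRU->MRU): [fox ram]
  7. access bee: MISS, evict fox. Cache (LRU->MRU): [ram bee]
  8. access ram: HIT. Cache (LRU->MRU): [bee ram]
  9. access bee: HIT. Cache (LRU->MRU): [ram bee]
  10. access ram: HIT. Cache (LRU->MRU): [bee ram]
  11. access pig: MISS, evict bee. Cache (LRU->MRU): [ram pig]
  12. access ram: HIT. Cache (LRU->MRU): [pig ram]
  13. access ram: HIT. Cache (LRU->MRU): [pig ram]
  14. access bee: MISS, evict pig. Cache (LRU->MRU): [ram bee]
  15. access ram: HIT. Cache (LRU->MRU): [bee ram]
  16. access bee: HIT. Cache (LRU->MRU): [ram bee]
  17. access fox: MISS, evict ram. Cache (LRU->MRU): [bee fox]
  18. access bee: HIT. Cache (LRU->MRU): [fox bee]
  19. access fox: HIT. Cache (LRU->MRU): [bee fox]
  20. access fox: HIT. Cache (LRU->MRU): [bee fox]
  21. access pig: MISS, evict bee. Cache (LRU->MRU): [fox pig]
  22. access ram: MISS, evict fox. Cache (LRU->MRU): [pig ram]
  23. access bee: MISS, evict pig. Cache (LRU->MRU): [ram bee]
  24. access fox: MISS, evict ram. Cache (LRU->MRU): [bee fox]
  25. access fox: HIT. Cache (LRU->MRU): [bee fox]
Total: 13 hits, 12 misses, 10 evictions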